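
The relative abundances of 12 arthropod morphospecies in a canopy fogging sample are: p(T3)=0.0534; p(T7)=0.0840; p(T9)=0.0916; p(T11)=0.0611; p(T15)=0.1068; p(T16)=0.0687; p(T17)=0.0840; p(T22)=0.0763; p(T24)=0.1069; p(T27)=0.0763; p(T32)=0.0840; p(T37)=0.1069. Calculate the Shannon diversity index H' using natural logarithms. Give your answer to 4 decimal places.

2.4639

Each pᵢ ln pᵢ term (working shown to 6 dp, full precision carried): 0.0534×(-2.929945)=-0.156459, 0.084×(-2.476938)=-0.208063, 0.0916×(-2.390324)=-0.218954, 0.0611×(-2.795243)=-0.170789, 0.1068×(-2.236797)=-0.238890, 0.0687×(-2.678006)=-0.183979, 0.084×(-2.476938)=-0.208063, 0.0763×(-2.573082)=-0.196326, 0.1069×(-2.235861)=-0.239014, 0.0763×(-2.573082)=-0.196326, 0.084×(-2.476938)=-0.208063, 0.1069×(-2.235861)=-0.239014.
Sum = -2.463939, so H' = 2.4639.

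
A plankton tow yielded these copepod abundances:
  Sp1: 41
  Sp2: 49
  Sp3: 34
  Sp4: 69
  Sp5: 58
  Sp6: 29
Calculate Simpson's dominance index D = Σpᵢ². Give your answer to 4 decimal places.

Total N = 41+49+34+69+58+29 = 280, so the proportions are 0.146429, 0.175, 0.121429, 0.246429, 0.207143, 0.103571 (working shown to 6 dp, full precision carried).
D = 0.146429² + 0.175² + 0.121429² + 0.246429² + 0.207143² + 0.103571² = 0.021441 + 0.030625 + 0.014745 + 0.060727 + 0.042908 + 0.010727 = 0.181173.
To 4 decimal places, D = 0.1812.

0.1812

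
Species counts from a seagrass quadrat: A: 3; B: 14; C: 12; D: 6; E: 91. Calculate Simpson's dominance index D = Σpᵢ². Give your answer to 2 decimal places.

Total N = 3+14+12+6+91 = 126, so the proportions are 0.0238, 0.1111, 0.0952, 0.0476, 0.7222 (working shown to 4 dp, full precision carried).
D = 0.0238² + 0.1111² + 0.0952² + 0.0476² + 0.7222² = 0.0006 + 0.0123 + 0.0091 + 0.0023 + 0.5216 = 0.5459.
To 2 decimal places, D = 0.55.

0.55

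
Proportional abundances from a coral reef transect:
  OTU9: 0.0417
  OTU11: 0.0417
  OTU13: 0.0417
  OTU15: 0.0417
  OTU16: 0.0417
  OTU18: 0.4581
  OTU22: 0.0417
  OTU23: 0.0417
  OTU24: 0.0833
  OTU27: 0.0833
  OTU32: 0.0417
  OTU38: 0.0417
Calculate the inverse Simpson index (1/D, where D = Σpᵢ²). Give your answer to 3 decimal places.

4.177

D = 0.0417² + 0.0417² + 0.0417² + 0.0417² + 0.0417² + 0.4581² + 0.0417² + 0.0417² + 0.0833² + 0.0833² + 0.0417² + 0.0417² = 0.0017389 + 0.0017389 + 0.0017389 + 0.0017389 + 0.0017389 + 0.2098556 + 0.0017389 + 0.0017389 + 0.0069389 + 0.0069389 + 0.0017389 + 0.0017389 = 0.2393834 (working shown to 7 dp, full precision carried).
So 1/D = 4.17740, i.e. 4.177 to 3 decimal places.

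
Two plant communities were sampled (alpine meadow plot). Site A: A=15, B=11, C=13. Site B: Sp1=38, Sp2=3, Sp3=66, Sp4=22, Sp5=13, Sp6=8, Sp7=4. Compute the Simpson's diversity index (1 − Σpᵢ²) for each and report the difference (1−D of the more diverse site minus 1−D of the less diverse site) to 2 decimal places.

Site A: N=39, proportions 0.3846154, 0.2820513, 0.3333333, giving 1−D = 0.6614070 (working shown to 7 dp, full precision carried).
Site B: N=154, proportions 0.2467532, 0.0194805, 0.4285714, 0.1428571, 0.0844156, 0.0519481, 0.025974, giving 1−D = 0.7241525.
Difference = |0.6614070 − 0.7241525| = 0.0627455, i.e. 0.06 to 2 decimal places.

0.06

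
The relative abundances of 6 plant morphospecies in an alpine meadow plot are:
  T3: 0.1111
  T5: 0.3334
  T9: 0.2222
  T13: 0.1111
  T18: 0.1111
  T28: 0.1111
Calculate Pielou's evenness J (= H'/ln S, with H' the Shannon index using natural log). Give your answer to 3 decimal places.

0.936

H' = −Σ pᵢ ln pᵢ = −((-0.24412) + (-0.36621) + (-0.33423) + (-0.24412) + (-0.24412) + (-0.24412)) = 1.67693 (working shown to 5 dp, full precision carried).
With S = 6 species, ln S = 1.79176, so J = 1.67693/1.79176 = 0.93591, i.e. 0.936 to 3 decimal places.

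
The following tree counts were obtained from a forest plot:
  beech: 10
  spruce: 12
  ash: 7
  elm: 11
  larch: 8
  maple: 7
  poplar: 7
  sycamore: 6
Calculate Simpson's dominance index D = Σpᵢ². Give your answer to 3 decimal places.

Total N = 10+12+7+11+8+7+7+6 = 68, so the proportions are 0.14706, 0.17647, 0.10294, 0.16176, 0.11765, 0.10294, 0.10294, 0.08824 (working shown to 5 dp, full precision carried).
D = 0.14706² + 0.17647² + 0.10294² + 0.16176² + 0.11765² + 0.10294² + 0.10294² + 0.08824² = 0.02163 + 0.03114 + 0.01060 + 0.02617 + 0.01384 + 0.01060 + 0.01060 + 0.00779 = 0.13235.
To 3 decimal places, D = 0.132.

0.132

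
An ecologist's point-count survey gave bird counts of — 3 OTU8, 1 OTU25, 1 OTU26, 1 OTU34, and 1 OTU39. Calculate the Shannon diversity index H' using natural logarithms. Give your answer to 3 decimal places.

Total N = 3+1+1+1+1 = 7, so the proportions are 0.42857, 0.14286, 0.14286, 0.14286, 0.14286 (working shown to 5 dp, full precision carried).
Each pᵢ ln pᵢ term: 0.42857×(-0.84730)=-0.36313, 0.14286×(-1.94591)=-0.27799, 0.14286×(-1.94591)=-0.27799, 0.14286×(-1.94591)=-0.27799, 0.14286×(-1.94591)=-0.27799.
Sum = -1.47508, so H' = 1.475.

1.475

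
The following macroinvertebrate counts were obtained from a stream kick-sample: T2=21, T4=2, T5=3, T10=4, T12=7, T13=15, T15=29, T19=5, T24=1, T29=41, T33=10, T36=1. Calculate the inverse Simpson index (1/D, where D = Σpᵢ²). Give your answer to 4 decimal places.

5.6944

Total N = 21+2+3+4+7+15+29+5+1+41+10+1 = 139, so the proportions are 0.15107914, 0.01438849, 0.02158273, 0.02877698, 0.05035971, 0.10791367, 0.20863309, 0.03597122, 0.00719424, 0.29496403, 0.07194245, 0.00719424 (working shown to 8 dp, full precision carried).
D = 0.15107914² + 0.01438849² + 0.02158273² + 0.02877698² + 0.05035971² + 0.10791367² + 0.20863309² + 0.03597122² + 0.00719424² + 0.29496403² + 0.07194245² + 0.00719424² = 0.02282491 + 0.00020703 + 0.00046581 + 0.00082811 + 0.00253610 + 0.01164536 + 0.04352777 + 0.00129393 + 0.00005176 + 0.08700378 + 0.00517572 + 0.00005176 = 0.17561203.
So 1/D = 5.694371, i.e. 5.6944 to 4 decimal places.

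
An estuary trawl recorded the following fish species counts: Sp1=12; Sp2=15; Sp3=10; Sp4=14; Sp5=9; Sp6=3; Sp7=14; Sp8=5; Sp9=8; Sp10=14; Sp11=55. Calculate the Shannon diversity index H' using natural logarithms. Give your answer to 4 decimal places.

2.0974

Total N = 12+15+10+14+9+3+14+5+8+14+55 = 159, so the proportions are 0.075472, 0.09434, 0.062893, 0.08805, 0.056604, 0.018868, 0.08805, 0.031447, 0.050314, 0.08805, 0.345912 (working shown to 6 dp, full precision carried).
Each pᵢ ln pᵢ term: 0.075472×(-2.583998)=-0.195019, 0.09434×(-2.360854)=-0.222722, 0.062893×(-2.766319)=-0.173982, 0.08805×(-2.429847)=-0.213949, 0.056604×(-2.871680)=-0.162548, 0.018868×(-3.970292)=-0.074911, 0.08805×(-2.429847)=-0.213949, 0.031447×(-3.459466)=-0.108788, 0.050314×(-2.989463)=-0.150413, 0.08805×(-2.429847)=-0.213949, 0.345912×(-1.061571)=-0.367210.
Sum = -2.097440, so H' = 2.0974.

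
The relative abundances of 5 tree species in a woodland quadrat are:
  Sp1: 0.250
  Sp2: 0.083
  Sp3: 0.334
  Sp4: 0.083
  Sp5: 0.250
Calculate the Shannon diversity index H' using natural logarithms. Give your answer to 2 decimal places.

Each pᵢ ln pᵢ term (working shown to 4 dp, full precision carried): 0.25×(-1.3863)=-0.3466, 0.083×(-2.4889)=-0.2066, 0.334×(-1.0966)=-0.3663, 0.083×(-2.4889)=-0.2066, 0.25×(-1.3863)=-0.3466.
Sum = -1.4726, so H' = 1.47.

1.47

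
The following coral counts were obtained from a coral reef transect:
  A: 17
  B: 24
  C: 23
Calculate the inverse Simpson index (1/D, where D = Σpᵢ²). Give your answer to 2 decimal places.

2.94

Total N = 17+24+23 = 64, so the proportions are 0.26562, 0.375, 0.35938 (working shown to 5 dp, full precision carried).
D = 0.26562² + 0.375² + 0.35938² = 0.07056 + 0.14062 + 0.12915 = 0.34033.
So 1/D = 2.9383, i.e. 2.94 to 2 decimal places.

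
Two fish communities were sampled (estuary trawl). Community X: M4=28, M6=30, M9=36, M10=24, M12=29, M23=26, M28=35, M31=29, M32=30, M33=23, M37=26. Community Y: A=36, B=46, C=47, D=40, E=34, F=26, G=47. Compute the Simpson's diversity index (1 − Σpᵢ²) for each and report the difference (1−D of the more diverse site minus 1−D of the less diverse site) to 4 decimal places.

0.0553

Community X: N=316, proportions 0.088608, 0.094937, 0.113924, 0.075949, 0.091772, 0.082278, 0.110759, 0.091772, 0.094937, 0.072785, 0.082278, giving 1−D = 0.907427 (working shown to 6 dp, full precision carried).
Community Y: N=276, proportions 0.130435, 0.166667, 0.17029, 0.144928, 0.123188, 0.094203, 0.17029, giving 1−D = 0.852158.
Difference = |0.907427 − 0.852158| = 0.055269, i.e. 0.0553 to 4 decimal places.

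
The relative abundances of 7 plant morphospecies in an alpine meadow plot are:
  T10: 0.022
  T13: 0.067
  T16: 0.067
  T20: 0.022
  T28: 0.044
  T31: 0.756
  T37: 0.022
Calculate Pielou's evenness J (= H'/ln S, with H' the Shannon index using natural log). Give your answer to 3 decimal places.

H' = −Σ pᵢ ln pᵢ = −((-0.08397) + (-0.18111) + (-0.18111) + (-0.08397) + (-0.13744) + (-0.21146) + (-0.08397)) = 0.96301 (working shown to 5 dp, full precision carried).
With S = 7 species, ln S = 1.94591, so J = 0.96301/1.94591 = 0.49489, i.e. 0.495 to 3 decimal places.

0.495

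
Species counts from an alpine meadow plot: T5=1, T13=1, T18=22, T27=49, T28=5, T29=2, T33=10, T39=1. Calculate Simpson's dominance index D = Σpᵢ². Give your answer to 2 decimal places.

0.36

Total N = 1+1+22+49+5+2+10+1 = 91, so the proportions are 0.011, 0.011, 0.2418, 0.5385, 0.0549, 0.022, 0.1099, 0.011 (working shown to 4 dp, full precision carried).
D = 0.011² + 0.011² + 0.2418² + 0.5385² + 0.0549² + 0.022² + 0.1099² + 0.011² = 0.0001 + 0.0001 + 0.0584 + 0.2899 + 0.0030 + 0.0005 + 0.0121 + 0.0001 = 0.3643.
To 2 decimal places, D = 0.36.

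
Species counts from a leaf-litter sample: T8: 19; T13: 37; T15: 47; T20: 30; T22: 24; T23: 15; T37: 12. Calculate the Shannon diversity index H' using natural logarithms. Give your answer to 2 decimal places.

1.85

Total N = 19+37+47+30+24+15+12 = 184, so the proportions are 0.1033, 0.2011, 0.2554, 0.163, 0.1304, 0.0815, 0.0652 (working shown to 4 dp, full precision carried).
Each pᵢ ln pᵢ term: 0.1033×(-2.2705)=-0.2345, 0.2011×(-1.6040)=-0.3225, 0.2554×(-1.3648)=-0.3486, 0.163×(-1.8137)=-0.2957, 0.1304×(-2.0369)=-0.2657, 0.0815×(-2.5069)=-0.2044, 0.0652×(-2.7300)=-0.1780.
Sum = -1.8494, so H' = 1.85.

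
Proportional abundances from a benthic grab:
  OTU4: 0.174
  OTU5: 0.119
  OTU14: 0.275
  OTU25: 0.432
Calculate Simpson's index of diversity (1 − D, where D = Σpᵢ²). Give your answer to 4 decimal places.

0.6933

D = 0.174² + 0.119² + 0.275² + 0.432² = 0.030276 + 0.014161 + 0.075625 + 0.186624 = 0.306686 (working shown to 6 dp, full precision carried).
So 1 − D = 0.693314, i.e. 0.6933 to 4 decimal places.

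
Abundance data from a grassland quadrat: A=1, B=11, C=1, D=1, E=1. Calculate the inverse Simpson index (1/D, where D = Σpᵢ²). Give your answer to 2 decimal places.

Total N = 1+11+1+1+1 = 15, so the proportions are 0.06667, 0.73333, 0.06667, 0.06667, 0.06667 (working shown to 5 dp, full precision carried).
D = 0.06667² + 0.73333² + 0.06667² + 0.06667² + 0.06667² = 0.00444 + 0.53778 + 0.00444 + 0.00444 + 0.00444 = 0.55556.
So 1/D = 1.8000, i.e. 1.80 to 2 decimal places.

1.80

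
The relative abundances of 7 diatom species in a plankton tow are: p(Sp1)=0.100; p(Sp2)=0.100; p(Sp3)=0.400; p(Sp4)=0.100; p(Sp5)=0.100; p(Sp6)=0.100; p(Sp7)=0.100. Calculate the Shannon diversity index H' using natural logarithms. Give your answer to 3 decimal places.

Each pᵢ ln pᵢ term (working shown to 5 dp, full precision carried): 0.1×(-2.30259)=-0.23026, 0.1×(-2.30259)=-0.23026, 0.4×(-0.91629)=-0.36652, 0.1×(-2.30259)=-0.23026, 0.1×(-2.30259)=-0.23026, 0.1×(-2.30259)=-0.23026, 0.1×(-2.30259)=-0.23026.
Sum = -1.74807, so H' = 1.748.

1.748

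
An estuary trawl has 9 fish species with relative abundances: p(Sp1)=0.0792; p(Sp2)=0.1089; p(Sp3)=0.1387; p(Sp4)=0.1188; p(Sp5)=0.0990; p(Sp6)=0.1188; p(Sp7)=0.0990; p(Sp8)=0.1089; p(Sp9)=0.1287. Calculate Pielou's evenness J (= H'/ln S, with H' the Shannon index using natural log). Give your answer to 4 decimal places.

H' = −Σ pᵢ ln pᵢ = −((-0.200834) + (-0.241467) + (-0.273994) + (-0.253081) + (-0.228951) + (-0.253081) + (-0.228951) + (-0.241467) + (-0.263870)) = 2.185695 (working shown to 6 dp, full precision carried).
With S = 9 species, ln S = 2.197225, so J = 2.185695/2.197225 = 0.994753, i.e. 0.9948 to 4 decimal places.

0.9948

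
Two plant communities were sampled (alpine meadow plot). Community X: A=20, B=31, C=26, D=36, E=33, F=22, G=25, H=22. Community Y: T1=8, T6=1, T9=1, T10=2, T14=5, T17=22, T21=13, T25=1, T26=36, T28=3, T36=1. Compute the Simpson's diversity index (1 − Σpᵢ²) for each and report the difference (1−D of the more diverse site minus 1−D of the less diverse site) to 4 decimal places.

Community X: N=215, proportions 0.0930233, 0.144186, 0.1209302, 0.1674419, 0.1534884, 0.1023256, 0.1162791, 0.1023256, giving 1−D = 0.8698756 (working shown to 7 dp, full precision carried).
Community Y: N=93, proportions 0.0860215, 0.0107527, 0.0107527, 0.0215054, 0.0537634, 0.2365591, 0.1397849, 0.0107527, 0.3870968, 0.0322581, 0.0107527, giving 1−D = 0.7624003.
Difference = |0.8698756 − 0.7624003| = 0.1074753, i.e. 0.1075 to 4 decimal places.

0.1075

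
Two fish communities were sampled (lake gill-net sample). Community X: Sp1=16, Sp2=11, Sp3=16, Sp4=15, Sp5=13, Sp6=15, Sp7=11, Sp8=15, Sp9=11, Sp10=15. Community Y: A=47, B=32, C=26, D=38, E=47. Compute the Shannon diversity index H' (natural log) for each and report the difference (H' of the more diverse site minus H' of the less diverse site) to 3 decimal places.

0.707

Community X: N=138, proportions 0.11594, 0.07971, 0.11594, 0.1087, 0.0942, 0.1087, 0.07971, 0.1087, 0.07971, 0.1087, giving H' = 2.29189 (working shown to 5 dp, full precision carried).
Community Y: N=190, proportions 0.24737, 0.16842, 0.13684, 0.2, 0.24737, giving H' = 1.58515.
Difference = |2.29189 − 1.58515| = 0.70674, i.e. 0.707 to 3 decimal places.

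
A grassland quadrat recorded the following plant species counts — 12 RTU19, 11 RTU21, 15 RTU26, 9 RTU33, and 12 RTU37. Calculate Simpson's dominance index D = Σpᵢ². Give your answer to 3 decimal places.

Total N = 12+11+15+9+12 = 59, so the proportions are 0.20339, 0.18644, 0.25424, 0.15254, 0.20339 (working shown to 5 dp, full precision carried).
D = 0.20339² + 0.18644² + 0.25424² + 0.15254² + 0.20339² = 0.04137 + 0.03476 + 0.06464 + 0.02327 + 0.04137 = 0.20540.
To 3 decimal places, D = 0.205.

0.205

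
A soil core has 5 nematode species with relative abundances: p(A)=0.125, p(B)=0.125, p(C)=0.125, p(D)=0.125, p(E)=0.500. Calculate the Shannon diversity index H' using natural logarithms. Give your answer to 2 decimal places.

Each pᵢ ln pᵢ term (working shown to 4 dp, full precision carried): 0.125×(-2.0794)=-0.2599, 0.125×(-2.0794)=-0.2599, 0.125×(-2.0794)=-0.2599, 0.125×(-2.0794)=-0.2599, 0.5×(-0.6931)=-0.3466.
Sum = -1.3863, so H' = 1.39.

1.39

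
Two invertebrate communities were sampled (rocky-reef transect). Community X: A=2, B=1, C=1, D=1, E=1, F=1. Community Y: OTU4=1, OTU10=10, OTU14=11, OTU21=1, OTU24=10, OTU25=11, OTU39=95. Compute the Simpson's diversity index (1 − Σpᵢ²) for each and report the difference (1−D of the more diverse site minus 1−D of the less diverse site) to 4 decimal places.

0.3064

Community X: N=7, proportions 0.2857143, 0.1428571, 0.1428571, 0.1428571, 0.1428571, 0.1428571, giving 1−D = 0.8163265 (working shown to 7 dp, full precision carried).
Community Y: N=139, proportions 0.0071942, 0.0719424, 0.0791367, 0.0071942, 0.0719424, 0.0791367, 0.6834532, giving 1−D = 0.5099115.
Difference = |0.8163265 − 0.5099115| = 0.3064150, i.e. 0.3064 to 4 decimal places.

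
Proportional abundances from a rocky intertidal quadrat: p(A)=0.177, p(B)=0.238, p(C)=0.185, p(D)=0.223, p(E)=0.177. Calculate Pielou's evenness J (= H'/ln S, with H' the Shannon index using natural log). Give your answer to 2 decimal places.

H' = −Σ pᵢ ln pᵢ = −((-0.3065) + (-0.3416) + (-0.3122) + (-0.3346) + (-0.3065)) = 1.6014 (working shown to 4 dp, full precision carried).
With S = 5 species, ln S = 1.6094, so J = 1.6014/1.6094 = 0.9950, i.e. 1.00 to 2 decimal places.

1.00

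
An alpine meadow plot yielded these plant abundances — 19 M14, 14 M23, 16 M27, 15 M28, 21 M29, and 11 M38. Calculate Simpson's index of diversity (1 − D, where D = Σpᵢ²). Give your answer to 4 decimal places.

Total N = 19+14+16+15+21+11 = 96, so the proportions are 0.197917, 0.145833, 0.166667, 0.15625, 0.21875, 0.114583 (working shown to 6 dp, full precision carried).
D = 0.197917² + 0.145833² + 0.166667² + 0.15625² + 0.21875² + 0.114583² = 0.039171 + 0.021267 + 0.027778 + 0.024414 + 0.047852 + 0.013129 = 0.173611.
So 1 − D = 0.826389, i.e. 0.8264 to 4 decimal places.

0.8264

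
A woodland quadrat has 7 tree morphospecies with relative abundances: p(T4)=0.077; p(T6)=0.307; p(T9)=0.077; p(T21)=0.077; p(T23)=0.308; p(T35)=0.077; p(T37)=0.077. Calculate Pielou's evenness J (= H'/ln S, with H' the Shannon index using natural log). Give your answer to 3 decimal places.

H' = −Σ pᵢ ln pᵢ = −((-0.19742) + (-0.36254) + (-0.19742) + (-0.19742) + (-0.36272) + (-0.19742) + (-0.19742)) = 1.71238 (working shown to 5 dp, full precision carried).
With S = 7 species, ln S = 1.94591, so J = 1.71238/1.94591 = 0.87999, i.e. 0.880 to 3 decimal places.

0.880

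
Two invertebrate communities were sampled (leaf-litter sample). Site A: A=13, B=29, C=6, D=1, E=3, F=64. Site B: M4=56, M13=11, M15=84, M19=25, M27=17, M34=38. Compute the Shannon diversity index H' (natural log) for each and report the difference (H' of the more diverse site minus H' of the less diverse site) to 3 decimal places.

0.377

Site A: N=116, proportions 0.112069, 0.25, 0.051724, 0.008621, 0.025862, 0.551724, giving H' = 1.208669 (working shown to 6 dp, full precision carried).
Site B: N=231, proportions 0.242424, 0.047619, 0.363636, 0.108225, 0.073593, 0.164502, giving H' = 1.585924.
Difference = |1.208669 − 1.585924| = 0.377255, i.e. 0.377 to 3 decimal places.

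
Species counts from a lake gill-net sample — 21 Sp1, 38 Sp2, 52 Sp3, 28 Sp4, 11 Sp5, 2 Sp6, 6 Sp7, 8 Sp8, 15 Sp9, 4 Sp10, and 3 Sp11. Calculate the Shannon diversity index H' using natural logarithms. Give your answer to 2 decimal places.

2.02

Total N = 21+38+52+28+11+2+6+8+15+4+3 = 188, so the proportions are 0.1117, 0.2021, 0.2766, 0.1489, 0.0585, 0.0106, 0.0319, 0.0426, 0.0798, 0.0213, 0.016 (working shown to 4 dp, full precision carried).
Each pᵢ ln pᵢ term: 0.1117×(-2.1919)=-0.2448, 0.2021×(-1.5989)=-0.3232, 0.2766×(-1.2852)=-0.3555, 0.1489×(-1.9042)=-0.2836, 0.0585×(-2.8385)=-0.1661, 0.0106×(-4.5433)=-0.0483, 0.0319×(-3.4447)=-0.1099, 0.0426×(-3.1570)=-0.1343, 0.0798×(-2.5284)=-0.2017, 0.0213×(-3.8501)=-0.0819, 0.016×(-4.1378)=-0.0660.
Sum = -2.0155, so H' = 2.02.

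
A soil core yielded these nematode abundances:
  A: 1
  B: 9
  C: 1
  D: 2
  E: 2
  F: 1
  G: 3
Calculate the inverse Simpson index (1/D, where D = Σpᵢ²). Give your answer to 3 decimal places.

Total N = 1+9+1+2+2+1+3 = 19, so the proportions are 0.0526316, 0.4736842, 0.0526316, 0.1052632, 0.1052632, 0.0526316, 0.1578947 (working shown to 7 dp, full precision carried).
D = 0.0526316² + 0.4736842² + 0.0526316² + 0.1052632² + 0.1052632² + 0.0526316² + 0.1578947² = 0.0027701 + 0.2243767 + 0.0027701 + 0.0110803 + 0.0110803 + 0.0027701 + 0.0249307 = 0.2797784.
So 1/D = 3.57426, i.e. 3.574 to 3 decimal places.

3.574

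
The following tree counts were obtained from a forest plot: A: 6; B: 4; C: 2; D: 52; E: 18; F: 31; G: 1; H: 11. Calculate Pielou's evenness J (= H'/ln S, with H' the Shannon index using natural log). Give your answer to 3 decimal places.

Total N = 6+4+2+52+18+31+1+11 = 125, so the proportions are 0.048, 0.032, 0.016, 0.416, 0.144, 0.248, 0.008, 0.088 (working shown to 5 dp, full precision carried).
H' = −Σ pᵢ ln pᵢ = −((-0.14575) + (-0.11014) + (-0.06616) + (-0.36486) + (-0.27906) + (-0.34579) + (-0.03863) + (-0.21388)) = 1.56428.
With S = 8 species, ln S = 2.07944, so J = 1.56428/2.07944 = 0.75226, i.e. 0.752 to 3 decimal places.

0.752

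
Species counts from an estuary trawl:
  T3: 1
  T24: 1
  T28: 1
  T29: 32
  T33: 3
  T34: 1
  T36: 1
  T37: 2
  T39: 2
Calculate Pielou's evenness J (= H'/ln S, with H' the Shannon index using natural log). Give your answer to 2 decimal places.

Total N = 1+1+1+32+3+1+1+2+2 = 44, so the proportions are 0.0227, 0.0227, 0.0227, 0.7273, 0.0682, 0.0227, 0.0227, 0.0455, 0.0455 (working shown to 4 dp, full precision carried).
H' = −Σ pᵢ ln pᵢ = −((-0.0860) + (-0.0860) + (-0.0860) + (-0.2316) + (-0.1831) + (-0.0860) + (-0.0860) + (-0.1405) + (-0.1405)) = 1.1257.
With S = 9 species, ln S = 2.1972, so J = 1.1257/2.1972 = 0.5123, i.e. 0.51 to 2 decimal places.

0.51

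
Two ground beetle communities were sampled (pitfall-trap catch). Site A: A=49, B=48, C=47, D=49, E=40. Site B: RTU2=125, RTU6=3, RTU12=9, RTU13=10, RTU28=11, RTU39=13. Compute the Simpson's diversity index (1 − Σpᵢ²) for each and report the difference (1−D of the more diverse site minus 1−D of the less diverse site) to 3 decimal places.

Site A: N=233, proportions 0.2103, 0.206009, 0.201717, 0.2103, 0.171674, giving 1−D = 0.798946 (working shown to 6 dp, full precision carried).
Site B: N=171, proportions 0.730994, 0.017544, 0.052632, 0.05848, 0.064327, 0.076023, giving 1−D = 0.449232.
Difference = |0.798946 − 0.449232| = 0.349714, i.e. 0.350 to 3 decimal places.

0.350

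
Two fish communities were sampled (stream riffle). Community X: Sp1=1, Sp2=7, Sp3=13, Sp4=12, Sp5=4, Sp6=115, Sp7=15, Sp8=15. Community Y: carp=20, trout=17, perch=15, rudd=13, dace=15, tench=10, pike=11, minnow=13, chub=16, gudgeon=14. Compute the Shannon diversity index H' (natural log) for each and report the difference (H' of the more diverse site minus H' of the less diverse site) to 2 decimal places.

Community X: N=182, proportions 0.0055, 0.0385, 0.0714, 0.0659, 0.022, 0.6319, 0.0824, 0.0824, giving H' = 1.3071 (working shown to 4 dp, full precision carried).
Community Y: N=144, proportions 0.1389, 0.1181, 0.1042, 0.0903, 0.1042, 0.0694, 0.0764, 0.0903, 0.1111, 0.0972, giving H' = 2.2843.
Difference = |1.3071 − 2.2843| = 0.9772, i.e. 0.98 to 2 decimal places.

0.98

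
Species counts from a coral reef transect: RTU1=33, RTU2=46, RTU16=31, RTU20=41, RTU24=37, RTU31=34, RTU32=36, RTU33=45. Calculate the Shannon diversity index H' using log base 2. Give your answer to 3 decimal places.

2.987

Total N = 33+46+31+41+37+34+36+45 = 303, so the proportions are 0.10891, 0.15182, 0.10231, 0.13531, 0.12211, 0.11221, 0.11881, 0.14851 (working shown to 5 dp, full precision carried).
Each pᵢ log₂ pᵢ term: 0.10891×(-3.19878)=-0.34838, 0.15182×(-2.71961)=-0.41288, 0.10231×(-3.28898)=-0.33650, 0.13531×(-2.88562)=-0.39046, 0.12211×(-3.03372)=-0.37045, 0.11221×(-3.15571)=-0.35411, 0.11881×(-3.07325)=-0.36514, 0.14851×(-2.75132)=-0.40861.
Sum = -2.98653, so H' = 2.987.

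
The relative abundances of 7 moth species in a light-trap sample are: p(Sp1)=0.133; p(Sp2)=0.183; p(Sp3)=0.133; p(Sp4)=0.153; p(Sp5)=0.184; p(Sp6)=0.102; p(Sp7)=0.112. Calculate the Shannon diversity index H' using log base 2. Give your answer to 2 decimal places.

Each pᵢ log₂ pᵢ term (working shown to 4 dp, full precision carried): 0.133×(-2.9105)=-0.3871, 0.183×(-2.4501)=-0.4484, 0.133×(-2.9105)=-0.3871, 0.153×(-2.7084)=-0.4144, 0.184×(-2.4422)=-0.4494, 0.102×(-3.2934)=-0.3359, 0.112×(-3.1584)=-0.3537.
Sum = -2.7760, so H' = 2.78.

2.78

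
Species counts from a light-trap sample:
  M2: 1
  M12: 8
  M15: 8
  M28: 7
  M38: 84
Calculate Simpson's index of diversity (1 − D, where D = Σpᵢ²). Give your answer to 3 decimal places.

0.380

Total N = 1+8+8+7+84 = 108, so the proportions are 0.00926, 0.07407, 0.07407, 0.06481, 0.77778 (working shown to 5 dp, full precision carried).
D = 0.00926² + 0.07407² + 0.07407² + 0.06481² + 0.77778² = 0.00009 + 0.00549 + 0.00549 + 0.00420 + 0.60494 = 0.62020.
So 1 − D = 0.37980, i.e. 0.380 to 3 decimal places.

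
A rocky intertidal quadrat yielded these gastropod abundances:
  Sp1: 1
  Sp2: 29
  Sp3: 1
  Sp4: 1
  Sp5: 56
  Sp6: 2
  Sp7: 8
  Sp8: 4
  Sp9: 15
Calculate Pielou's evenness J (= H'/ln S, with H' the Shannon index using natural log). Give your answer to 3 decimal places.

0.661

Total N = 1+29+1+1+56+2+8+4+15 = 117, so the proportions are 0.00855, 0.24786, 0.00855, 0.00855, 0.47863, 0.01709, 0.06838, 0.03419, 0.12821 (working shown to 5 dp, full precision carried).
H' = −Σ pᵢ ln pᵢ = −((-0.04070) + (-0.34574) + (-0.04070) + (-0.04070) + (-0.35267) + (-0.06956) + (-0.18343) + (-0.11541) + (-0.26335)) = 1.45227.
With S = 9 species, ln S = 2.19722, so J = 1.45227/2.19722 = 0.66096, i.e. 0.661 to 3 decimal places.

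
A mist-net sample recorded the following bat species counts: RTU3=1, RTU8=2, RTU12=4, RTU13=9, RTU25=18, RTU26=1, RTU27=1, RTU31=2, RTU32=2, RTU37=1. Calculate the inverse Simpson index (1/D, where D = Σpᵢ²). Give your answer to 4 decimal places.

Total N = 1+2+4+9+18+1+1+2+2+1 = 41, so the proportions are 0.02439024, 0.04878049, 0.09756098, 0.2195122, 0.43902439, 0.02439024, 0.02439024, 0.04878049, 0.04878049, 0.02439024 (working shown to 8 dp, full precision carried).
D = 0.02439024² + 0.04878049² + 0.09756098² + 0.2195122² + 0.43902439² + 0.02439024² + 0.02439024² + 0.04878049² + 0.04878049² + 0.02439024² = 0.00059488 + 0.00237954 + 0.00951814 + 0.04818560 + 0.19274242 + 0.00059488 + 0.00059488 + 0.00237954 + 0.00237954 + 0.00059488 = 0.25996431.
So 1/D = 3.846682, i.e. 3.8467 to 4 decimal places.

3.8467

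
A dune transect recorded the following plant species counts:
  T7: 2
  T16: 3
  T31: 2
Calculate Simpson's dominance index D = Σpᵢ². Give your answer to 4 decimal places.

Total N = 2+3+2 = 7, so the proportions are 0.285714, 0.428571, 0.285714 (working shown to 6 dp, full precision carried).
D = 0.285714² + 0.428571² + 0.285714² = 0.081633 + 0.183673 + 0.081633 = 0.346939.
To 4 decimal places, D = 0.3469.

0.3469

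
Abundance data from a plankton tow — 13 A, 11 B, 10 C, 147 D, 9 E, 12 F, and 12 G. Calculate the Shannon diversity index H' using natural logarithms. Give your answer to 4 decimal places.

Total N = 13+11+10+147+9+12+12 = 214, so the proportions are 0.060748, 0.051402, 0.046729, 0.686916, 0.042056, 0.056075, 0.056075 (working shown to 6 dp, full precision carried).
Each pᵢ ln pᵢ term: 0.060748×(-2.801027)=-0.170156, 0.051402×(-2.968081)=-0.152565, 0.046729×(-3.063391)=-0.143149, 0.686916×(-0.375543)=-0.257967, 0.042056×(-3.168751)=-0.133265, 0.056075×(-2.881069)=-0.161555, 0.056075×(-2.881069)=-0.161555.
Sum = -1.180212, so H' = 1.1802.

1.1802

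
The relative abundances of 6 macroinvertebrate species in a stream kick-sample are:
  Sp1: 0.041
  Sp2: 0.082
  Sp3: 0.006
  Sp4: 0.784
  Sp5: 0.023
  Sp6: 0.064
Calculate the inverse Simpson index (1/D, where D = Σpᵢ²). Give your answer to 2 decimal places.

1.59

D = 0.041² + 0.082² + 0.006² + 0.784² + 0.023² + 0.064² = 0.00168 + 0.00672 + 0.00004 + 0.61466 + 0.00053 + 0.00410 = 0.62772 (working shown to 5 dp, full precision carried).
So 1/D = 1.5931, i.e. 1.59 to 2 decimal places.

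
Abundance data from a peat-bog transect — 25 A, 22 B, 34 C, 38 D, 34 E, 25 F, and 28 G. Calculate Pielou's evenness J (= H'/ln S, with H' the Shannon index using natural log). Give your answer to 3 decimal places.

Total N = 25+22+34+38+34+25+28 = 206, so the proportions are 0.12136, 0.1068, 0.16505, 0.18447, 0.16505, 0.12136, 0.13592 (working shown to 5 dp, full precision carried).
H' = −Σ pᵢ ln pᵢ = −((-0.25595) + (-0.23889) + (-0.29734) + (-0.31180) + (-0.29734) + (-0.25595) + (-0.27126)) = 1.92851.
With S = 7 species, ln S = 1.94591, so J = 1.92851/1.94591 = 0.99106, i.e. 0.991 to 3 decimal places.

0.991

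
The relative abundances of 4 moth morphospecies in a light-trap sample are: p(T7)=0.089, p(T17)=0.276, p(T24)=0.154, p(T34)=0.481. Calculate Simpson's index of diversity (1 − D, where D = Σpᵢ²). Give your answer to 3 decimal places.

D = 0.089² + 0.276² + 0.154² + 0.481² = 0.00792 + 0.07618 + 0.02372 + 0.23136 = 0.33917 (working shown to 5 dp, full precision carried).
So 1 − D = 0.66083, i.e. 0.661 to 3 decimal places.

0.661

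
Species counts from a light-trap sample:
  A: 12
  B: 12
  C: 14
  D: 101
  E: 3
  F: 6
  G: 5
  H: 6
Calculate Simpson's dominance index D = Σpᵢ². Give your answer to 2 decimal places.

0.43

Total N = 12+12+14+101+3+6+5+6 = 159, so the proportions are 0.0755, 0.0755, 0.0881, 0.6352, 0.0189, 0.0377, 0.0314, 0.0377 (working shown to 4 dp, full precision carried).
D = 0.0755² + 0.0755² + 0.0881² + 0.6352² + 0.0189² + 0.0377² + 0.0314² + 0.0377² = 0.0057 + 0.0057 + 0.0078 + 0.4035 + 0.0004 + 0.0014 + 0.0010 + 0.0014 = 0.4268.
To 2 decimal places, D = 0.43.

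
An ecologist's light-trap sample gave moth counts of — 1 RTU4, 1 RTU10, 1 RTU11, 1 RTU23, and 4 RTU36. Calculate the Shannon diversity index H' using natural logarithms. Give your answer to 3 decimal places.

Total N = 1+1+1+1+4 = 8, so the proportions are 0.125, 0.125, 0.125, 0.125, 0.5 (working shown to 5 dp, full precision carried).
Each pᵢ ln pᵢ term: 0.125×(-2.07944)=-0.25993, 0.125×(-2.07944)=-0.25993, 0.125×(-2.07944)=-0.25993, 0.125×(-2.07944)=-0.25993, 0.5×(-0.69315)=-0.34657.
Sum = -1.38629, so H' = 1.386.

1.386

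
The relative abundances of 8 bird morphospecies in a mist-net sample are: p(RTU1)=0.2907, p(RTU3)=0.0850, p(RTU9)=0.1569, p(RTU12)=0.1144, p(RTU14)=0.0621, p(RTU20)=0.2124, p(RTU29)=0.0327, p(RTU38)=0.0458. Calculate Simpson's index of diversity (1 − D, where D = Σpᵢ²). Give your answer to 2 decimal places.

0.82

D = 0.2907² + 0.085² + 0.1569² + 0.1144² + 0.0621² + 0.2124² + 0.0327² + 0.0458² = 0.0845 + 0.0072 + 0.0246 + 0.0131 + 0.0039 + 0.0451 + 0.0011 + 0.0021 = 0.1816 (working shown to 4 dp, full precision carried).
So 1 − D = 0.8184, i.e. 0.82 to 2 decimal places.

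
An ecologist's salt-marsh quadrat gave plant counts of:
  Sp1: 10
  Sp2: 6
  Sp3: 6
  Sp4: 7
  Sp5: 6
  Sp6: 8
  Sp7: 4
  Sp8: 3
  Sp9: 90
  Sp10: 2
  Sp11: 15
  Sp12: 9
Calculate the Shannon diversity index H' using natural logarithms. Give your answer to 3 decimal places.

Total N = 10+6+6+7+6+8+4+3+90+2+15+9 = 166, so the proportions are 0.06024, 0.03614, 0.03614, 0.04217, 0.03614, 0.04819, 0.0241, 0.01807, 0.54217, 0.01205, 0.09036, 0.05422 (working shown to 5 dp, full precision carried).
Each pᵢ ln pᵢ term: 0.06024×(-2.80940)=-0.16924, 0.03614×(-3.32023)=-0.12001, 0.03614×(-3.32023)=-0.12001, 0.04217×(-3.16608)=-0.13351, 0.03614×(-3.32023)=-0.12001, 0.04819×(-3.03255)=-0.14615, 0.0241×(-3.72569)=-0.08978, 0.01807×(-4.01338)=-0.07253, 0.54217×(-0.61218)=-0.33190, 0.01205×(-4.41884)=-0.05324, 0.09036×(-2.40394)=-0.21722, 0.05422×(-2.91476)=-0.15803.
Sum = -1.73162, so H' = 1.732.

1.732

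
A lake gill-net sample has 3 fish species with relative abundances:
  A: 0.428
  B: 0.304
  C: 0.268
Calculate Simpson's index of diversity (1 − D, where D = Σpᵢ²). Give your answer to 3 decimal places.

D = 0.428² + 0.304² + 0.268² = 0.18318 + 0.09242 + 0.07182 = 0.34742 (working shown to 5 dp, full precision carried).
So 1 − D = 0.65258, i.e. 0.653 to 3 decimal places.

0.653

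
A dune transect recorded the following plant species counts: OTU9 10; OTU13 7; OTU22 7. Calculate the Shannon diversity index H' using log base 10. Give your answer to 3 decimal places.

Total N = 10+7+7 = 24, so the proportions are 0.41667, 0.29167, 0.29167 (working shown to 5 dp, full precision carried).
Each pᵢ log₁₀ pᵢ term: 0.41667×(-0.38021)=-0.15842, 0.29167×(-0.53511)=-0.15607, 0.29167×(-0.53511)=-0.15607.
Sum = -0.47057, so H' = 0.471.

0.471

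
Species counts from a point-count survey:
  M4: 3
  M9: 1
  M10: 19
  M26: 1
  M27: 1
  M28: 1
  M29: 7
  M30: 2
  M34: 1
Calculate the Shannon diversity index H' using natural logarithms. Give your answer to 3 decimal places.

1.521

Total N = 3+1+19+1+1+1+7+2+1 = 36, so the proportions are 0.08333, 0.02778, 0.52778, 0.02778, 0.02778, 0.02778, 0.19444, 0.05556, 0.02778 (working shown to 5 dp, full precision carried).
Each pᵢ ln pᵢ term: 0.08333×(-2.48491)=-0.20708, 0.02778×(-3.58352)=-0.09954, 0.52778×(-0.63908)=-0.33729, 0.02778×(-3.58352)=-0.09954, 0.02778×(-3.58352)=-0.09954, 0.02778×(-3.58352)=-0.09954, 0.19444×(-1.63761)=-0.31842, 0.05556×(-2.89037)=-0.16058, 0.02778×(-3.58352)=-0.09954.
Sum = -1.52108, so H' = 1.521.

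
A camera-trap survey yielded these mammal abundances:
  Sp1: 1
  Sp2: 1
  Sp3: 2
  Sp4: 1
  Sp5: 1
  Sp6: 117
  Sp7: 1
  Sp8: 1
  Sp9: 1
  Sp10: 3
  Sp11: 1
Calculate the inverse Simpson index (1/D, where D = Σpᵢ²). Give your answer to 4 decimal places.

1.2327

Total N = 1+1+2+1+1+117+1+1+1+3+1 = 130, so the proportions are 0.0076923, 0.0076923, 0.0153846, 0.0076923, 0.0076923, 0.9, 0.0076923, 0.0076923, 0.0076923, 0.0230769, 0.0076923 (working shown to 7 dp, full precision carried).
D = 0.0076923² + 0.0076923² + 0.0153846² + 0.0076923² + 0.0076923² + 0.9² + 0.0076923² + 0.0076923² + 0.0076923² + 0.0230769² + 0.0076923² = 0.0000592 + 0.0000592 + 0.0002367 + 0.0000592 + 0.0000592 + 0.8100000 + 0.0000592 + 0.0000592 + 0.0000592 + 0.0005325 + 0.0000592 = 0.8112426.
So 1/D = 1.232677, i.e. 1.2327 to 4 decimal places.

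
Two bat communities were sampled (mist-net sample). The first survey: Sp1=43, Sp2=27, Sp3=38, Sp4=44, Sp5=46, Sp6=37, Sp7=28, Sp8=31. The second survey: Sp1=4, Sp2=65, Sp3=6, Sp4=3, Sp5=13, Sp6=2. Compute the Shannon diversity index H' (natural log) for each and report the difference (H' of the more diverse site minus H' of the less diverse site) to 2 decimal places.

The first survey: N=294, proportions 0.1463, 0.0918, 0.1293, 0.1497, 0.1565, 0.1259, 0.0952, 0.1054, giving H' = 2.0614 (working shown to 4 dp, full precision carried).
The second survey: N=93, proportions 0.043, 0.6989, 0.0645, 0.0323, 0.1398, 0.0215, giving H' = 1.0309.
Difference = |2.0614 − 1.0309| = 1.0305, i.e. 1.03 to 2 decimal places.

1.03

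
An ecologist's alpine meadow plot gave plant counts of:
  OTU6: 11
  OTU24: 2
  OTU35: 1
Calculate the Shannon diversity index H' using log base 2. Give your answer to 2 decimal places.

Total N = 11+2+1 = 14, so the proportions are 0.7857, 0.1429, 0.0714 (working shown to 4 dp, full precision carried).
Each pᵢ log₂ pᵢ term: 0.7857×(-0.3479)=-0.2734, 0.1429×(-2.8074)=-0.4011, 0.0714×(-3.8074)=-0.2720.
Sum = -0.9464, so H' = 0.95.

0.95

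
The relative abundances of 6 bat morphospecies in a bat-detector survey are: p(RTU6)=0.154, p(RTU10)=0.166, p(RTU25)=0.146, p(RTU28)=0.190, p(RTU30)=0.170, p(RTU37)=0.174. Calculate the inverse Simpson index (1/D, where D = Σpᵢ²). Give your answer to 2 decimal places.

D = 0.154² + 0.166² + 0.146² + 0.19² + 0.17² + 0.174² = 0.023716 + 0.027556 + 0.021316 + 0.036100 + 0.028900 + 0.030276 = 0.167864 (working shown to 6 dp, full precision carried).
So 1/D = 5.9572, i.e. 5.96 to 2 decimal places.

5.96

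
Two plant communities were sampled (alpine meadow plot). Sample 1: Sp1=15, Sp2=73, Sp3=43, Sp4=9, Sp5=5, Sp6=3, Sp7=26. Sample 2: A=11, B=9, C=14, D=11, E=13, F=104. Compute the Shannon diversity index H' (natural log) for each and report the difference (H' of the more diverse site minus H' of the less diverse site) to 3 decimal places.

0.306

Sample 1: N=174, proportions 0.08621, 0.41954, 0.24713, 0.05172, 0.02874, 0.01724, 0.14943, giving H' = 1.53041 (working shown to 5 dp, full precision carried).
Sample 2: N=162, proportions 0.0679, 0.05556, 0.08642, 0.0679, 0.08025, 0.64198, giving H' = 1.22441.
Difference = |1.53041 − 1.22441| = 0.30600, i.e. 0.306 to 3 decimal places.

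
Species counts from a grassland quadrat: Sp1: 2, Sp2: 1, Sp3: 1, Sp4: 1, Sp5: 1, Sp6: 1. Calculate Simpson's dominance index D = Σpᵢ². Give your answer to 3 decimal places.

0.184

Total N = 2+1+1+1+1+1 = 7, so the proportions are 0.28571, 0.14286, 0.14286, 0.14286, 0.14286, 0.14286 (working shown to 5 dp, full precision carried).
D = 0.28571² + 0.14286² + 0.14286² + 0.14286² + 0.14286² + 0.14286² = 0.08163 + 0.02041 + 0.02041 + 0.02041 + 0.02041 + 0.02041 = 0.18367.
To 3 decimal places, D = 0.184.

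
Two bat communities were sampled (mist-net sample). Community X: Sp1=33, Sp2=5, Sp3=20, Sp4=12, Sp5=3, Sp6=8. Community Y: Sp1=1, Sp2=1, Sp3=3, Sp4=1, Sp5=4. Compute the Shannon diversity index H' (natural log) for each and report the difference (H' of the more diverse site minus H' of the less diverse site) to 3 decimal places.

Community X: N=81, proportions 0.40741, 0.06173, 0.24691, 0.14815, 0.03704, 0.09877, giving H' = 1.51671 (working shown to 5 dp, full precision carried).
Community Y: N=10, proportions 0.1, 0.1, 0.3, 0.1, 0.4, giving H' = 1.41848.
Difference = |1.51671 − 1.41848| = 0.09823, i.e. 0.098 to 3 decimal places.

0.098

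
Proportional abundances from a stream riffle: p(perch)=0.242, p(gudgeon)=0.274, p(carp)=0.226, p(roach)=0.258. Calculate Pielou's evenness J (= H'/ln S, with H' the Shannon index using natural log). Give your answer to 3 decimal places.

0.998

H' = −Σ pᵢ ln pᵢ = −((-0.34335) + (-0.35473) + (-0.33611) + (-0.34954)) = 1.38373 (working shown to 5 dp, full precision carried).
With S = 4 species, ln S = 1.38629, so J = 1.38373/1.38629 = 0.99815, i.e. 0.998 to 3 decimal places.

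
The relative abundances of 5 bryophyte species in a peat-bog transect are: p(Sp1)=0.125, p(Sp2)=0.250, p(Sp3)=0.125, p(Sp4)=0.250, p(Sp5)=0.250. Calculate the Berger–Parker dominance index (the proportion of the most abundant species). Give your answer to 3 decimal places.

The largest proportion is 0.25, i.e. d = 0.250 to 3 decimal places.

0.250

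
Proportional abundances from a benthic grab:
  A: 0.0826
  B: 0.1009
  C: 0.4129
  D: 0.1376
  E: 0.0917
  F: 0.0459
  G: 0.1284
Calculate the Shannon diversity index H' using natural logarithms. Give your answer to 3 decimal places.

1.700

Each pᵢ ln pᵢ term (working shown to 5 dp, full precision carried): 0.0826×(-2.49375)=-0.20598, 0.1009×(-2.29363)=-0.23143, 0.4129×(-0.88455)=-0.36523, 0.1376×(-1.98340)=-0.27292, 0.0917×(-2.38923)=-0.21909, 0.0459×(-3.08129)=-0.14143, 0.1284×(-2.05260)=-0.26355.
Sum = -1.69964, so H' = 1.700.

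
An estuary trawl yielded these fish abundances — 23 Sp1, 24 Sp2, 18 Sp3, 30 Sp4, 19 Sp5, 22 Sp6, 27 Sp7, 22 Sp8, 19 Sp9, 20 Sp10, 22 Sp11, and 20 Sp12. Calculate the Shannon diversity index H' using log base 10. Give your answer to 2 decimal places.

1.07

Total N = 23+24+18+30+19+22+27+22+19+20+22+20 = 266, so the proportions are 0.0865, 0.0902, 0.0677, 0.1128, 0.0714, 0.0827, 0.1015, 0.0827, 0.0714, 0.0752, 0.0827, 0.0752 (working shown to 4 dp, full precision carried).
Each pᵢ log₁₀ pᵢ term: 0.0865×(-1.0632)=-0.0919, 0.0902×(-1.0447)=-0.0943, 0.0677×(-1.1696)=-0.0791, 0.1128×(-0.9478)=-0.1069, 0.0714×(-1.1461)=-0.0819, 0.0827×(-1.0825)=-0.0895, 0.1015×(-0.9935)=-0.1008, 0.0827×(-1.0825)=-0.0895, 0.0714×(-1.1461)=-0.0819, 0.0752×(-1.1239)=-0.0845, 0.0827×(-1.0825)=-0.0895, 0.0752×(-1.1239)=-0.0845.
Sum = -1.0744, so H' = 1.07.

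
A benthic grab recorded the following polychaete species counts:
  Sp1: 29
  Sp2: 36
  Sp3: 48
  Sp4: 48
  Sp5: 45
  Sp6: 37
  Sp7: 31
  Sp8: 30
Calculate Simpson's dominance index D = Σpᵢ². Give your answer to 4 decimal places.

0.1298

Total N = 29+36+48+48+45+37+31+30 = 304, so the proportions are 0.095395, 0.118421, 0.157895, 0.157895, 0.148026, 0.121711, 0.101974, 0.098684 (working shown to 6 dp, full precision carried).
D = 0.095395² + 0.118421² + 0.157895² + 0.157895² + 0.148026² + 0.121711² + 0.101974² + 0.098684² = 0.009100 + 0.014024 + 0.024931 + 0.024931 + 0.021912 + 0.014813 + 0.010399 + 0.009739 = 0.129848.
To 4 decimal places, D = 0.1298.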